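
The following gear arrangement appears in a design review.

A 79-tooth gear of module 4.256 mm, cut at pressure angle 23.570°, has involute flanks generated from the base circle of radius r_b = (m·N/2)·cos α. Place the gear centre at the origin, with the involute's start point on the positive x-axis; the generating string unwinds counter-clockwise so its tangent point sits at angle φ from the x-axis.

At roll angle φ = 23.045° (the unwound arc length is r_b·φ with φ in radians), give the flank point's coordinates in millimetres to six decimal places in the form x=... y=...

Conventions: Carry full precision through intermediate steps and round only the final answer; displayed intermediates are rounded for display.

recognized (one wheel, involute flank): single-mesh tooth geometry, m = 4.256, N = 79
pitch radius r_p = m·N/2 = 4.256·79/2 = 168.112000
base radius r_b = r_p·cos α = 168.112000·cos 23.570° = 154.086790
roll angle φ = 23.045° = 0.40221113 rad
x = r_b·(cos φ + φ·sin φ) = 166.050833
y = r_b·(sin φ − φ·cos φ) = 3.288246

x=166.050833 y=3.288246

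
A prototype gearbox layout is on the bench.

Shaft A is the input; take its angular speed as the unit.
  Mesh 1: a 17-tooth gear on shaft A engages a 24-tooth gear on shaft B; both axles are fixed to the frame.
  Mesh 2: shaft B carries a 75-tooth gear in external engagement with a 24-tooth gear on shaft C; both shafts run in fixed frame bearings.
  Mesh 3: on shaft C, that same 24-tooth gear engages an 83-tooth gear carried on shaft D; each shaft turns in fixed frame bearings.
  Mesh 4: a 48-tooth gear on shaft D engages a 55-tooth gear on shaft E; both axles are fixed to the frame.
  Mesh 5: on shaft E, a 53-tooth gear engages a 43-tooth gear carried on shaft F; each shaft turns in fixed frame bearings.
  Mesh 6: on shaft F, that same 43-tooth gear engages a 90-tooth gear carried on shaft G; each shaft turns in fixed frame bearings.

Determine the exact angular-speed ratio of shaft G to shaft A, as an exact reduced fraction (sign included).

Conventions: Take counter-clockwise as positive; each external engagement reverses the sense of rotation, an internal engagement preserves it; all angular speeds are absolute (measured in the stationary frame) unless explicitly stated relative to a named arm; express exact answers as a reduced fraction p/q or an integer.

901/2739

class = fixed-axis compound train [6 meshes; 6 ratios multiply, 6 sense flips]
mesh 1 [17T→24T]: running ratio 17/24, sense −
mesh 2 [75T→24T]: running ratio 425/192, sense +
mesh 3 [24T→83T]: running ratio 425/664, sense −
mesh 4 [48T→55T]: running ratio 510/913, sense +
mesh 5 [53T→43T]: running ratio 27030/39259, sense −
mesh 6 [43T→90T]: running ratio 901/2739, sense +
ω_out/ω_in = 901/2739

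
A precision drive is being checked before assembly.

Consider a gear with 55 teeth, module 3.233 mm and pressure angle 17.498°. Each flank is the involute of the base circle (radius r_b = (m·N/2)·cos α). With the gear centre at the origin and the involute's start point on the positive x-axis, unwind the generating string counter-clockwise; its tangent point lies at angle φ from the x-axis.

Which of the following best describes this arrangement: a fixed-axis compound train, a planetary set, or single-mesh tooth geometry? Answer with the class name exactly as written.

topology: single-mesh involute geometry — m = 3.233, N = 55
classification: single-mesh tooth geometry

single-mesh tooth geometry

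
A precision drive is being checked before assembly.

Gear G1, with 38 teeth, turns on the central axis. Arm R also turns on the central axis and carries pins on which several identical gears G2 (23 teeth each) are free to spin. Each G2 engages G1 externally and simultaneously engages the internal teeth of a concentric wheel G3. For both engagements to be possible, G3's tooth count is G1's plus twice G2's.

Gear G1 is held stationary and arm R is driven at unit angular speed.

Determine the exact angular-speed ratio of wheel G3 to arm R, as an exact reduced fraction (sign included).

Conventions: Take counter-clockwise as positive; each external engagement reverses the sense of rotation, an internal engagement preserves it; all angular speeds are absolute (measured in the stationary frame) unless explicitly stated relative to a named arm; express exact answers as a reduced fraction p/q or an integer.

61/42

recognized (axles ride arm R): planetary set, 38/23/84 teeth
ring teeth: 38 + 2·23 = 84
38(ω_sun−ω_arm) = −84(ω_ring−ω_arm),  ω_sun = 0, ω_arm = 1
ω_ring = 1 − (38/84)(0−1) = 61/42
ω_out/ω_in = 61/42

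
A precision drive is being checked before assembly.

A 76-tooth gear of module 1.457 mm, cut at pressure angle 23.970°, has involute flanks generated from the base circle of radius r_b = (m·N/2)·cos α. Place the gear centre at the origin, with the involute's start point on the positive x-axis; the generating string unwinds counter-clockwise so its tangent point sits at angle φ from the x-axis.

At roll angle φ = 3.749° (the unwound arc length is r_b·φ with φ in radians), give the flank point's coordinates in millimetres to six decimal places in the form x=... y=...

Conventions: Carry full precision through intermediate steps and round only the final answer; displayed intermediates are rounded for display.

topology: single-mesh involute geometry — m = 1.457, N = 76
pitch radius r_p = m·N/2 = 1.457·76/2 = 55.366000
base radius r_b = r_p·cos α = 55.366000·cos 23.970° = 50.591142
roll angle φ = 3.749° = 0.06543239 rad
x = r_b·(cos φ + φ·sin φ) = 50.699327
y = r_b·(sin φ − φ·cos φ) = 0.004722

x=50.699327 y=0.004722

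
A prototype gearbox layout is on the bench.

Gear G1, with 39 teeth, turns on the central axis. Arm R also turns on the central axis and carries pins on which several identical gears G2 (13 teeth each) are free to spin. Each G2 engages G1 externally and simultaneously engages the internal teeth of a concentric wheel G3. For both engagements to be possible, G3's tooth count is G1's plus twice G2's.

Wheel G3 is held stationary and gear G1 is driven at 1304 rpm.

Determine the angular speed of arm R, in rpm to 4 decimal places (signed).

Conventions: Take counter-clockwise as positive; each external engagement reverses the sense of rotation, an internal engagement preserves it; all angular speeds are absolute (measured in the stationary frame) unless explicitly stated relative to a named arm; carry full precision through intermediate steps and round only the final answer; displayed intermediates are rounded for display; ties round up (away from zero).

+489.0000 rpm

topology: planetary set — G1 39T / G2 13T / G3 65T, arm = carrier (Willis)
normalise by the input: solve with ω_sun = 1, then scale by 1304 rpm
ring teeth: 39 + 2·13 = 65
39(ω_sun−ω_arm) = −65(ω_ring−ω_arm),  ω_ring = 0, ω_sun = 1
39(1−ω_arm) = −65(0−ω_arm)  ⇒  104·ω_arm = 39  ⇒  ω_arm = 3/8
scale: ω_arm = 3/8 × 1304 rpm = +489.0000 rpm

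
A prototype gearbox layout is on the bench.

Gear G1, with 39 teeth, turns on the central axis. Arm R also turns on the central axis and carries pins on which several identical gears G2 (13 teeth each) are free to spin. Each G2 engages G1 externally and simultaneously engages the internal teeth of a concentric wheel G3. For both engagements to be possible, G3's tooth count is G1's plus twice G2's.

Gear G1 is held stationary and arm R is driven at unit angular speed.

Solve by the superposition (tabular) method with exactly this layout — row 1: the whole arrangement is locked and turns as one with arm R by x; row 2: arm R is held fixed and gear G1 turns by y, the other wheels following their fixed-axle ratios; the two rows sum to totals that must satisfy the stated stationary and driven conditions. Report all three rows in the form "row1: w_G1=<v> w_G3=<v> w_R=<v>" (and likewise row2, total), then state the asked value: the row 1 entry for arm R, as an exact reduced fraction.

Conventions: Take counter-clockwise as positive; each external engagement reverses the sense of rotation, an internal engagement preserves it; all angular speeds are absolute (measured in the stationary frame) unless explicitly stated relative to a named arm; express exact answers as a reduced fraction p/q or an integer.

row1: w_G1=1 w_G3=1 w_R=1
row2: w_G1=-1 w_G3=3/5 w_R=0
total: w_G1=0 w_G3=8/5 w_R=1
asked value: 1

topology: planetary set — G1 39T / G2 13T / G3 65T, arm = carrier (Willis)
row 1: whole set turns with the arm by x
row 2 (arm held, sun turns y): ω_ring = −(39/65)·y, ω_arm = 0
boundary: total ω_sun = x + y = 0 and total ω_arm = x = 1  ⇒  y = -1, x = 1
row 2 ring = −(39/65)·(-1) = 3/5
totals (row 1 + row 2): sun 1 + (-1) = 0, ring 1 + 3/5 = 8/5, arm 1 + 0 = 1
asked cell (row1, arm) = 1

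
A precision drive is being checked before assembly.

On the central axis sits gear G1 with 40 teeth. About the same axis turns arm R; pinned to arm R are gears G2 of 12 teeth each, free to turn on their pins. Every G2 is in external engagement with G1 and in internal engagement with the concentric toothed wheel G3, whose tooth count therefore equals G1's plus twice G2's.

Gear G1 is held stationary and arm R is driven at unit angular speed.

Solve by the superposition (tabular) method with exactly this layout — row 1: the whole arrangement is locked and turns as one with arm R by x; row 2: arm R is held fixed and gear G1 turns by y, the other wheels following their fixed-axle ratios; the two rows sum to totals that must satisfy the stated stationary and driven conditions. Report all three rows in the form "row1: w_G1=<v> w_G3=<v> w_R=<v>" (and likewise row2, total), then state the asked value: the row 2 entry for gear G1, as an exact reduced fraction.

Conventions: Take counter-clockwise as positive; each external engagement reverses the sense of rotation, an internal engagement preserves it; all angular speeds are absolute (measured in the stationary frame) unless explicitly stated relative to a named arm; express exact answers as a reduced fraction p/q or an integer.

row1: w_G1=1 w_G3=1 w_R=1
row2: w_G1=-1 w_G3=5/8 w_R=0
total: w_G1=0 w_G3=13/8 w_R=1
asked value: -1

planetary set (40T centre, 12T on arm, 64T internal) — Willis relation
row 1: whole set turns with the arm by x
row 2: sun turns y, ring = −(40/64)·y, arm 0
boundary: total ω_sun = x + y = 0 and total ω_arm = x = 1  ⇒  y = -1, x = 1
row 2 ring = −(40/64)·(-1) = 5/8
totals (row 1 + row 2): sun 1 + (-1) = 0, ring 1 + 5/8 = 13/8, arm 1 + 0 = 1
asked cell (row2, sun) = -1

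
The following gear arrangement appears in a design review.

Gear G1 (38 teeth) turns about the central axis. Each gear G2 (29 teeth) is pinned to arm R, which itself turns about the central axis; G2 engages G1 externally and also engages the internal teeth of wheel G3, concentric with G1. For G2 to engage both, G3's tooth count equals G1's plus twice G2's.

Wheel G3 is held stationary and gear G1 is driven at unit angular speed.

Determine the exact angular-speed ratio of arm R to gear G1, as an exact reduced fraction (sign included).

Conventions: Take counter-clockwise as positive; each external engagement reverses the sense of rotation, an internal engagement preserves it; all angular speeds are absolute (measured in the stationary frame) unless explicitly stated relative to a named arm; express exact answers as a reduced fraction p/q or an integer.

19/67

topology: planetary set — G1 38T / G2 29T / G3 96T, arm = carrier (Willis)
ring teeth: 38 + 2·29 = 96
38(ω_sun−ω_arm) = −96(ω_ring−ω_arm),  ω_ring = 0, ω_sun = 1
38(1−ω_arm) = −96(0−ω_arm)  ⇒  134·ω_arm = 38  ⇒  ω_arm = 19/67
ω_out/ω_in = 19/67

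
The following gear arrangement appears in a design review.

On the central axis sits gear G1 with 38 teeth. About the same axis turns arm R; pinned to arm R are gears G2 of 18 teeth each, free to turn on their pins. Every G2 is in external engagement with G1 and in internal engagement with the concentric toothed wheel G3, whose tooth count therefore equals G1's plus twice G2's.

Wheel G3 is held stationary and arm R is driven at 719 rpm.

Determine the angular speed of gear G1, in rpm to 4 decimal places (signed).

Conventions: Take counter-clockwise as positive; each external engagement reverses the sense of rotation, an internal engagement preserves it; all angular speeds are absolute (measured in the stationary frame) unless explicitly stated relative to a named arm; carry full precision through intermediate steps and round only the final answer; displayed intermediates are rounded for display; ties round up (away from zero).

topology: planetary set — G1 38T / G2 18T / G3 74T, arm = carrier (Willis)
normalise by the input: solve with ω_arm = 1, then scale by 719 rpm
ring teeth: 38 + 2·18 = 74
38(ω_sun−ω_arm) = −74(ω_ring−ω_arm),  ω_ring = 0, ω_arm = 1
ω_sun = 1 − (74/38)(0−1) = 56/19
scale: ω_sun = 56/19 × 719 rpm = +2119.1579 rpm

+2119.1579 rpm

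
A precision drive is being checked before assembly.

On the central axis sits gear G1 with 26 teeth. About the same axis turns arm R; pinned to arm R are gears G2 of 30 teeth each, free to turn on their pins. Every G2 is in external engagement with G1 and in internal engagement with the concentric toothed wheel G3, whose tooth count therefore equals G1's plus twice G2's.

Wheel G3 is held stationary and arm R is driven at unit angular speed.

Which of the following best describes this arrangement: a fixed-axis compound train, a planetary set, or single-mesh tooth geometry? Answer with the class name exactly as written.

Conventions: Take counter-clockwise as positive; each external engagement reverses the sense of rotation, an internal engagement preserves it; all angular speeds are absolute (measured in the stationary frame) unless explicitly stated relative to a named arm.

class = planetary set [G3 = 26+2·30 = 86; Willis about the carrier]
classification: planetary set

planetary set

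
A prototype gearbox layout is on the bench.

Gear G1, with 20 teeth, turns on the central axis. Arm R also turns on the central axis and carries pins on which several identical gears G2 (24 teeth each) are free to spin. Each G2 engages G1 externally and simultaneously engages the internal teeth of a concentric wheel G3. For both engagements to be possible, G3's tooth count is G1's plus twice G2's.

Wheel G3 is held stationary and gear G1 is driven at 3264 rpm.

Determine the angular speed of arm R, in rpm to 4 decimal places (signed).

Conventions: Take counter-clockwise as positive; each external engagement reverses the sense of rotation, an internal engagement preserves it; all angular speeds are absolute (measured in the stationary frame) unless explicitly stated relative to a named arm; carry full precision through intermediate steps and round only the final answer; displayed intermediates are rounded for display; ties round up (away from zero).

planetary set (20T centre, 24T on arm, 68T internal) — Willis relation
normalise by the input: solve with ω_sun = 1, then scale by 3264 rpm
ring teeth: 20 + 2·24 = 68
20(ω_sun−ω_arm) = −68(ω_ring−ω_arm),  ω_ring = 0, ω_sun = 1
20(1−ω_arm) = −68(0−ω_arm)  ⇒  88·ω_arm = 20  ⇒  ω_arm = 5/22
scale: ω_arm = 5/22 × 3264 rpm = +741.8182 rpm

+741.8182 rpm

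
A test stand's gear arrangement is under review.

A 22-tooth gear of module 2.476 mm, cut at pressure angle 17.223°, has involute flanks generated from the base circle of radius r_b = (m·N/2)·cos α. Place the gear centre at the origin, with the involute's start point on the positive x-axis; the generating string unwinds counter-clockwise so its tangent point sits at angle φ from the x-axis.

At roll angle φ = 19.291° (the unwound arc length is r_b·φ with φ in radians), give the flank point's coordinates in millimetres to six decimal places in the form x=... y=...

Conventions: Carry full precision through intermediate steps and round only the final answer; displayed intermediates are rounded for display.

recognized (one wheel, involute flank): single-mesh tooth geometry, m = 2.476, N = 22
pitch radius r_p = m·N/2 = 2.476·22/2 = 27.236000
base radius r_b = r_p·cos α = 27.236000·cos 17.223° = 26.014726
roll angle φ = 19.291° = 0.33669147 rad
x = r_b·(cos φ + φ·sin φ) = 27.447730
y = r_b·(sin φ − φ·cos φ) = 0.327238

x=27.447730 y=0.327238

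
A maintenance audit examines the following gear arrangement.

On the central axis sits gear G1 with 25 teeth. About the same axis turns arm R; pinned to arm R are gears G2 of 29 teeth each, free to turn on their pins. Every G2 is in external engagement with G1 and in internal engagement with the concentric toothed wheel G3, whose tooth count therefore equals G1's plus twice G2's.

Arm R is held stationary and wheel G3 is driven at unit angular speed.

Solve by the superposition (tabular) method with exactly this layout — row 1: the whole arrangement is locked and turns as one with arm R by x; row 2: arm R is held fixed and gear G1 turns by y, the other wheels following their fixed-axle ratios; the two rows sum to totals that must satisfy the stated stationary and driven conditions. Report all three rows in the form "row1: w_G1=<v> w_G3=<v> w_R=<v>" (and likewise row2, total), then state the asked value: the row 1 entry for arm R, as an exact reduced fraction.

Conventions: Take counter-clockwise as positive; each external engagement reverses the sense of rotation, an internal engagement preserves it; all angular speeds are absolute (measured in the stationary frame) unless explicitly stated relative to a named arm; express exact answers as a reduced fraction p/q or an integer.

row1: w_G1=0 w_G3=0 w_R=0
row2: w_G1=-83/25 w_G3=1 w_R=0
total: w_G1=-83/25 w_G3=1 w_R=0
asked value: 0

planetary set (25T centre, 29T on arm, 83T internal) — Willis relation
row 1 (train locked, turned with arm): all members turn x
row 2: sun turns y, ring = −(25/83)·y, arm 0
boundary: total ω_arm = x = 0 and total ω_ring = x − (25/83)·y = 1  ⇒  y = -83/25, x = 0
row 2 ring = −(25/83)·(-83/25) = 1
totals (row 1 + row 2): sun 0 + (-83/25) = -83/25, ring 0 + 1 = 1, arm 0 + 0 = 0
asked cell (row1, arm) = 0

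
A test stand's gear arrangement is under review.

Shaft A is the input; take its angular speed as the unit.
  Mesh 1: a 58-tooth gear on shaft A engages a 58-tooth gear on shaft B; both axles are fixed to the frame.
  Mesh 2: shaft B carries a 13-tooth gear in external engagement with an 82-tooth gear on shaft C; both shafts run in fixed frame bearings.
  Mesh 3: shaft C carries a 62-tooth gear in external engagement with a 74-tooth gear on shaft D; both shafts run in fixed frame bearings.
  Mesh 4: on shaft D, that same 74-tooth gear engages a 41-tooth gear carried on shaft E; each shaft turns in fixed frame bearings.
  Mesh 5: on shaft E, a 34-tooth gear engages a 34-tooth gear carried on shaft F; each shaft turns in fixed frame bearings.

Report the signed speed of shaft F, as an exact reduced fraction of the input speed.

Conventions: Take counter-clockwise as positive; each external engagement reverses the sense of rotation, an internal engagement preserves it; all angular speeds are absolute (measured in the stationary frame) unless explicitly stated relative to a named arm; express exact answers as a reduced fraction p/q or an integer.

-403/1681

5-mesh fixed-axis compound train (all bearings frame-fixed)
mesh 1 [58T→58T]: |ω|/ω_in = 1×58/58 = 1, sense flips to −
mesh 2 [13T→82T]: |ω|/ω_in = 1×13/82 = 13/82, sense flips to +
mesh 3 [62T→74T]: |ω|/ω_in = (13/82)×62/74 = 403/3034, sense flips to −
mesh 4 [74T→41T]: |ω|/ω_in = (403/3034)×74/41 = 403/1681, sense flips to +
mesh 5 [34T→34T]: |ω|/ω_in = (403/1681)×34/34 = 403/1681, sense flips to −
signed output speed (× input speed) = -403/1681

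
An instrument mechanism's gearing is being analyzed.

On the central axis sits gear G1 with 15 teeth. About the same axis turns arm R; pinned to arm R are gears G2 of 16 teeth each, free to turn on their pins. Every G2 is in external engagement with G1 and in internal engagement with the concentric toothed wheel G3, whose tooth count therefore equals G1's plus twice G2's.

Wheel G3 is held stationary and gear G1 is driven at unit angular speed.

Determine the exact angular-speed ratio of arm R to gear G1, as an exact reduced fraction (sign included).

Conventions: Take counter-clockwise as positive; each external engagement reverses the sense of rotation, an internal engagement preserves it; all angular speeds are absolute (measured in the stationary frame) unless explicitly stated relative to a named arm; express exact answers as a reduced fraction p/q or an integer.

15/62

planetary set (15T centre, 16T on arm, 47T internal) — Willis relation
ring teeth: 15 + 2·16 = 47
15(ω_sun−ω_arm) = −47(ω_ring−ω_arm),  ω_ring = 0, ω_sun = 1
15(1−ω_arm) = −47(0−ω_arm)  ⇒  62·ω_arm = 15  ⇒  ω_arm = 15/62
ω_out/ω_in = 15/62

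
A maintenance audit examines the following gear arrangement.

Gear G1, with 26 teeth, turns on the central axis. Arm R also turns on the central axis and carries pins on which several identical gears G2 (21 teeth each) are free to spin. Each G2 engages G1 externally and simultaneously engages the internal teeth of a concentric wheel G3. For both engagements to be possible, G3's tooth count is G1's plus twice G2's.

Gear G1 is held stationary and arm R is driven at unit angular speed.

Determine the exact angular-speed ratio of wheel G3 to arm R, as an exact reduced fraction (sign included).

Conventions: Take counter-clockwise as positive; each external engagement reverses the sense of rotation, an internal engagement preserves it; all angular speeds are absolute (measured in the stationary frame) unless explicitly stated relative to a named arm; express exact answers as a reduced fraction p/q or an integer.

47/34

class = planetary set [G3 = 26+2·21 = 68; Willis about the carrier]
ring teeth: 26 + 2·21 = 68
26(ω_sun−ω_arm) = −68(ω_ring−ω_arm),  ω_sun = 0, ω_arm = 1
ω_ring = 1 − (26/68)(0−1) = 47/34
ω_out/ω_in = 47/34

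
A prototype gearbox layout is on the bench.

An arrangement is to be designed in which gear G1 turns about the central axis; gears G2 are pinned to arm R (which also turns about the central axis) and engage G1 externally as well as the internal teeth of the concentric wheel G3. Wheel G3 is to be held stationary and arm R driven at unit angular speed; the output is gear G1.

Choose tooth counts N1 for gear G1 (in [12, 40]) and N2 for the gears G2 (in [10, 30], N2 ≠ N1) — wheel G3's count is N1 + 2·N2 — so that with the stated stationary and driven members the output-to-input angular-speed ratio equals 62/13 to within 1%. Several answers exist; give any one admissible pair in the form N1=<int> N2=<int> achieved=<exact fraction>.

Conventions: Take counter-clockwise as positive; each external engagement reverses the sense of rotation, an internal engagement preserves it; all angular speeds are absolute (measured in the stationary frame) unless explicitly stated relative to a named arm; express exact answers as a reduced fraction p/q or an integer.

N1=13 N2=18 achieved=62/13

topology: planetary set — design target 62/13, arm = carrier (Willis)
Willis with ω_ring = 0: ω_sun/ω_arm = (N1+N3)/N1; set equal to 62/13  ⇒  N3/N1 = 62/13 − 1 = 49/13
N3 = N1 + 2·N2  ⇒  N2/N1 = (N3/N1 − 1)/2 = (49/13 − 1)/2 = 18/13
smallest multiple with N1 ≥ 12 and N2 ≥ 10: k = 1  ⇒  N1 = 1·13 = 13, N2 = 1·18 = 18 (N1 ≤ 40, N2 ≤ 30, N2 ≠ N1 ✓), N3 = 13 + 2·18 = 49
check: (N1+N3)/N1 with N1 = 13, N3 = 49 gives 62/13; |achieved − target| = 0 ≤ 31/650 ✓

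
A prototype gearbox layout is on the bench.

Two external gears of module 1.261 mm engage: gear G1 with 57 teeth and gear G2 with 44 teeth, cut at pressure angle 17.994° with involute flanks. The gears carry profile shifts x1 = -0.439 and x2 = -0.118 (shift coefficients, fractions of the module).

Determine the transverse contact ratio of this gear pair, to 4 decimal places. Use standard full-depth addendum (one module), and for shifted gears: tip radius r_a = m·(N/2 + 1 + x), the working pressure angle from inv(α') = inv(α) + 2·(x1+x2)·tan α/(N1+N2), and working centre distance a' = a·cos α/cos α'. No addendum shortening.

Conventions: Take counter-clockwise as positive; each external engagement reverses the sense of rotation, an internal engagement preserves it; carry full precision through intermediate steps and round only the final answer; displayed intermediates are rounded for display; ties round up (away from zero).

2.0672

single-mesh involute tooth geometry (57T engaging 44T at module 1.261)
base radii: r_b1 = 34.180707, r_b2 = 26.385107
tip radii: r_a1 = 36.645921, r_a2 = 28.854202
inv(α') = inv(17.994°) + 2·(-0.439-0.118)·tan α/(57+44) = 0.00716689  ⇒  α' = 15.76948°
a' = a·cos α / cos α' = 63.6805·cos 17.994°/cos 15.76948° = 62.934487
action lengths: √(r_a1²−r_b1²) = 13.213734, √(r_a2²−r_b2²) = 11.678659
base pitch p_b = π·m·cos α = 3.767785
CR = (13.213734 + 11.678659 − 62.934487·sin 15.76948°)/3.767785 = 2.067219
contact ratio ≈ 2.0672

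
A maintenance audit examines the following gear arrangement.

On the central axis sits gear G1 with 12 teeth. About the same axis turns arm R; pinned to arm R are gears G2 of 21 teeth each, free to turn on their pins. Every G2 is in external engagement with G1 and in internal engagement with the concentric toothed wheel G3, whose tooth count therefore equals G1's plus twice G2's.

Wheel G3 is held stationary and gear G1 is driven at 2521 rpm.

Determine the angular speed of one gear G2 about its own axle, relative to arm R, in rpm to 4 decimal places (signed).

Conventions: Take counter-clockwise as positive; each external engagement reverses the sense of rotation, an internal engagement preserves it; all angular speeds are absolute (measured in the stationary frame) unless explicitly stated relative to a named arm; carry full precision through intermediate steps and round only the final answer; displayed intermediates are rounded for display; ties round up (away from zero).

-1178.6494 rpm

class = planetary set [G3 = 12+2·21 = 54; Willis about the carrier]
normalise by the input: solve with ω_sun = 1, then scale by 2521 rpm
ring teeth: 12 + 2·21 = 54
12(ω_sun−ω_arm) = −54(ω_ring−ω_arm),  ω_ring = 0, ω_sun = 1
12(1−ω_arm) = −54(0−ω_arm)  ⇒  66·ω_arm = 12  ⇒  ω_arm = 2/11
sun–planet mesh: 12·(1−2/11) = −21·(ω_p−ω_arm)  ⇒  ω_p−ω_arm = -36/77
scale: ω_p−ω_arm = -36/77 × 2521 rpm = -1178.6494 rpm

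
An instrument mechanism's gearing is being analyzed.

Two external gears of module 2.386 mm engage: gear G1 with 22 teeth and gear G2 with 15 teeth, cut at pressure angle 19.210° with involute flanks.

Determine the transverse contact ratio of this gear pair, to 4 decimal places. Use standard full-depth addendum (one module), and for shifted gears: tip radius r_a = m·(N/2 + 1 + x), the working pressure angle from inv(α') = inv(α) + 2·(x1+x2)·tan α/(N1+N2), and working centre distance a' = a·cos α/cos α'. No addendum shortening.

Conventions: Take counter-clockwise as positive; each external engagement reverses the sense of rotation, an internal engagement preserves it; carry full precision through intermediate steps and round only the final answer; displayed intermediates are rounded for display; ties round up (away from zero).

single-mesh involute tooth geometry (22T engaging 15T at module 2.386)
base radii: r_b1 = 24.784595, r_b2 = 16.898588
tip radii: r_a1 = 28.632000, r_a2 = 20.281000
no profile shift: α' = α, a' = a
action lengths: √(r_a1²−r_b1²) = 14.335803, √(r_a2²−r_b2²) = 11.214129
base pitch p_b = π·m·cos α = 7.078464
CR = (14.335803 + 11.214129 − 44.141000·sin 19.21000°)/7.078464 = 1.557704
contact ratio ≈ 1.5577

1.5577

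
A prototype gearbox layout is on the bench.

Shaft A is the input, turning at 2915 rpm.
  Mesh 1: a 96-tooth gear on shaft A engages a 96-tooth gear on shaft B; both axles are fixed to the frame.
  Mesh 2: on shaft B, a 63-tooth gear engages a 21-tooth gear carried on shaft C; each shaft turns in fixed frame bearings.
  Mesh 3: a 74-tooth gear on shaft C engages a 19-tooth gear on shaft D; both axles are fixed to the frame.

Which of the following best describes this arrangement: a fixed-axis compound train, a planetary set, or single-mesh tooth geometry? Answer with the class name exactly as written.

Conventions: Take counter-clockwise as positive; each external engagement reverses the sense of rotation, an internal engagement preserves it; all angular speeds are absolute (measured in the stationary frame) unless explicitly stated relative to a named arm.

recognized (4 fixed axles, 3 meshes): fixed-axis compound train
classification: fixed-axis compound train

fixed-axis compound train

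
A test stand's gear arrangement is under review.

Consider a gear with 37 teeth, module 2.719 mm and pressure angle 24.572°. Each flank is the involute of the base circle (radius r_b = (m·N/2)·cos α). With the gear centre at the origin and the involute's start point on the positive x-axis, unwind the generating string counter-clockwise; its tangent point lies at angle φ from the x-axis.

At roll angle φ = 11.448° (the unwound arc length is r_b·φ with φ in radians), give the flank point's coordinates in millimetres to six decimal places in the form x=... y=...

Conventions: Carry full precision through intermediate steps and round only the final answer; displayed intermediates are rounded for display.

x=46.650217 y=0.121149

class = single-mesh tooth geometry [base-circle involute, m = 2.719, 37T]
pitch radius r_p = m·N/2 = 2.719·37/2 = 50.301500
base radius r_b = r_p·cos α = 50.301500·cos 24.572° = 45.746168
roll angle φ = 11.448° = 0.19980529 rad
x = r_b·(cos φ + φ·sin φ) = 46.650217
y = r_b·(sin φ − φ·cos φ) = 0.121149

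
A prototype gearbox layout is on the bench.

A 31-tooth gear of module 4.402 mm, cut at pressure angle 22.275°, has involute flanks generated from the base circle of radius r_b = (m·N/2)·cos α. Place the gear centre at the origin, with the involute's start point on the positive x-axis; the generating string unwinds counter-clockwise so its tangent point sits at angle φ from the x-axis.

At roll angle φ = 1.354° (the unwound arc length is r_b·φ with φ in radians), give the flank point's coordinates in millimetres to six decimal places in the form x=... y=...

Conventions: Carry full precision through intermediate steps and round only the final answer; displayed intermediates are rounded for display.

topology: single-mesh involute geometry — m = 4.402, N = 31
pitch radius r_p = m·N/2 = 4.402·31/2 = 68.231000
base radius r_b = r_p·cos α = 68.231000·cos 22.275° = 63.139275
roll angle φ = 1.354° = 0.02363176 rad
x = r_b·(cos φ + φ·sin φ) = 63.156903
y = r_b·(sin φ − φ·cos φ) = 0.000278

x=63.156903 y=0.000278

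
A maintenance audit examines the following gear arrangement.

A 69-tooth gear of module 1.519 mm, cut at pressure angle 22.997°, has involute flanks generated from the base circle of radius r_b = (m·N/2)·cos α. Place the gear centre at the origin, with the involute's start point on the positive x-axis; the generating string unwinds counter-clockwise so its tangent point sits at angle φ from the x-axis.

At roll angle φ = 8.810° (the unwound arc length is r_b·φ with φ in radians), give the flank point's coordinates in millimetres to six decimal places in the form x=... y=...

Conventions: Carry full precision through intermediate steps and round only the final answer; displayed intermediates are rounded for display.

x=48.807504 y=0.058321

single-mesh involute tooth geometry (69T wheel at module 1.519)
pitch radius r_p = m·N/2 = 1.519·69/2 = 52.405500
base radius r_b = r_p·cos α = 52.405500·cos 22.997° = 48.240589
roll angle φ = 8.810° = 0.15376351 rad
x = r_b·(cos φ + φ·sin φ) = 48.807504
y = r_b·(sin φ − φ·cos φ) = 0.058321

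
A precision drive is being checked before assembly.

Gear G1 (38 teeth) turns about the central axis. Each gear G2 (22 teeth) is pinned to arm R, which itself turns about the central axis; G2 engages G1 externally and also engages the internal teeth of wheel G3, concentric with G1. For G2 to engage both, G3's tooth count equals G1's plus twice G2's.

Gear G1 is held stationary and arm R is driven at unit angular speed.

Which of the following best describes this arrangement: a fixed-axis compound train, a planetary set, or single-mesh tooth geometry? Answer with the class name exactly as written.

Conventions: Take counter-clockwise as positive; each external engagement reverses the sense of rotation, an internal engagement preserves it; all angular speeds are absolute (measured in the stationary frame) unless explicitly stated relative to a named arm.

planetary set (38T centre, 22T on arm, 82T internal) — Willis relation
classification: planetary set

planetary set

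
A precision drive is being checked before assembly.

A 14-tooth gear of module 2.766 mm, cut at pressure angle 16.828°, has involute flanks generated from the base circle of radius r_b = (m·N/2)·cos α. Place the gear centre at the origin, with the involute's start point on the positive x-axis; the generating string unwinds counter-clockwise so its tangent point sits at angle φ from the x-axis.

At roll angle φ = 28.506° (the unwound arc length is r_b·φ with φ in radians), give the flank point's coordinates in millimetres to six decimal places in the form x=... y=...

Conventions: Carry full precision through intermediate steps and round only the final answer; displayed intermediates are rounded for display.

x=20.686601 y=0.742120

single-mesh involute tooth geometry (14T wheel at module 2.766)
pitch radius r_p = m·N/2 = 2.766·14/2 = 19.362000
base radius r_b = r_p·cos α = 19.362000·cos 16.828° = 18.532883
roll angle φ = 28.506° = 0.49752356 rad
x = r_b·(cos φ + φ·sin φ) = 20.686601
y = r_b·(sin φ − φ·cos φ) = 0.742120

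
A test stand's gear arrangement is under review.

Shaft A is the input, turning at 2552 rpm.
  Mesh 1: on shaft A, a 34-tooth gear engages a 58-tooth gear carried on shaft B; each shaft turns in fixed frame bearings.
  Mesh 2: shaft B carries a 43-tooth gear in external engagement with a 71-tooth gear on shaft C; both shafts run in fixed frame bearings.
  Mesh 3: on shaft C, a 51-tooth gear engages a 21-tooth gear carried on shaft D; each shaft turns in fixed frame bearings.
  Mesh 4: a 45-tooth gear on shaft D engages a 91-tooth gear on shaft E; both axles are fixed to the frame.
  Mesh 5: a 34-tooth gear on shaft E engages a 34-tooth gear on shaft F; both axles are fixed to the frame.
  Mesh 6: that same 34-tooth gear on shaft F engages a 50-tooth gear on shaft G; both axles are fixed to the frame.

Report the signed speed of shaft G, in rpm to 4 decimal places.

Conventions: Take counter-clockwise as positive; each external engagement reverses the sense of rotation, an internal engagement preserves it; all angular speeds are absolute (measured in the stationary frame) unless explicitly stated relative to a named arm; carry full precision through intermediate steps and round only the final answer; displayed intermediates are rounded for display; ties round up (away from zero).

+739.8993 rpm

topology: fixed-axis compound train — 6 meshes, A→G
mesh 1 [34T→58T]: ω = 2552.0000×34/58 = 1496.0000 rpm, sense flips to −
mesh 2 [43T→71T]: ω = 1496.0000×43/71 = 906.0282 rpm, sense flips to +
mesh 3 [51T→21T]: ω = 906.0282×51/21 = 2200.3541 rpm, sense flips to −
mesh 4 [45T→91T]: ω = 2200.3541×45/91 = 1088.0872 rpm, sense flips to +
mesh 5 [34T→34T]: ω = 1088.0872×34/34 = 1088.0872 rpm, sense flips to −
mesh 6 [34T→50T]: ω = 1088.0872×34/50 = 739.8993 rpm, sense flips to +
signed output speed = +739.8993 rpm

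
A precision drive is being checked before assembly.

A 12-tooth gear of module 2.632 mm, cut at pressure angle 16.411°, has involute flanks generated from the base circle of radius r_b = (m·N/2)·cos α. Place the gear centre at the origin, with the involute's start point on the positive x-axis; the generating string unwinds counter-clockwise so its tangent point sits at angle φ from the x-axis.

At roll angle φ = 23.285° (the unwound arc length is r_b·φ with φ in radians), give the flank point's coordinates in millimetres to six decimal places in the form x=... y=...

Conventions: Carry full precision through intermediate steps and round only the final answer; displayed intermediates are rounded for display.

topology: single-mesh involute geometry — m = 2.632, N = 12
pitch radius r_p = m·N/2 = 2.632·12/2 = 15.792000
base radius r_b = r_p·cos α = 15.792000·cos 16.411° = 15.148630
roll angle φ = 23.285° = 0.40639992 rad
x = r_b·(cos φ + φ·sin φ) = 16.348429
y = r_b·(sin φ − φ·cos φ) = 0.333367

x=16.348429 y=0.333367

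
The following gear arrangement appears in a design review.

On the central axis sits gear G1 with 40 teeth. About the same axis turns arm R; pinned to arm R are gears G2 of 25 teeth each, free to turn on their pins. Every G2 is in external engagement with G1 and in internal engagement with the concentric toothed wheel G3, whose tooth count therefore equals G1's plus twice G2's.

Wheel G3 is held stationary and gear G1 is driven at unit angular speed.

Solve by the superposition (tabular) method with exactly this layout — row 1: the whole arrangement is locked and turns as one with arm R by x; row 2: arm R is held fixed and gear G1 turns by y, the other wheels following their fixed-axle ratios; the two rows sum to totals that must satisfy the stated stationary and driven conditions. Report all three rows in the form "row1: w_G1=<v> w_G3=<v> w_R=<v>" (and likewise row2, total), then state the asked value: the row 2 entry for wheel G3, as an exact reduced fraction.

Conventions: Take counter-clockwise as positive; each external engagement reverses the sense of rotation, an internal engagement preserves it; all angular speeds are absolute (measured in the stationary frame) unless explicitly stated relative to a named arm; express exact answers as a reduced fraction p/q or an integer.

planetary set (40T centre, 25T on arm, 90T internal) — Willis relation
row 1 — lock + rotate with arm: ω_sun = ω_ring = ω_arm = x
row 2: sun turns y, ring = −(40/90)·y, arm 0
boundary: total ω_ring = x − (40/90)·y = 0 and total ω_sun = x + y = 1  ⇒  y = 9/13, x = 4/13
row 2 ring = −(40/90)·9/13 = -4/13
totals (row 1 + row 2): sun 4/13 + 9/13 = 1, ring 4/13 + (-4/13) = 0, arm 4/13 + 0 = 4/13
asked cell (row2, ring) = -4/13

row1: w_G1=4/13 w_G3=4/13 w_R=4/13
row2: w_G1=9/13 w_G3=-4/13 w_R=0
total: w_G1=1 w_G3=0 w_R=4/13
asked value: -4/13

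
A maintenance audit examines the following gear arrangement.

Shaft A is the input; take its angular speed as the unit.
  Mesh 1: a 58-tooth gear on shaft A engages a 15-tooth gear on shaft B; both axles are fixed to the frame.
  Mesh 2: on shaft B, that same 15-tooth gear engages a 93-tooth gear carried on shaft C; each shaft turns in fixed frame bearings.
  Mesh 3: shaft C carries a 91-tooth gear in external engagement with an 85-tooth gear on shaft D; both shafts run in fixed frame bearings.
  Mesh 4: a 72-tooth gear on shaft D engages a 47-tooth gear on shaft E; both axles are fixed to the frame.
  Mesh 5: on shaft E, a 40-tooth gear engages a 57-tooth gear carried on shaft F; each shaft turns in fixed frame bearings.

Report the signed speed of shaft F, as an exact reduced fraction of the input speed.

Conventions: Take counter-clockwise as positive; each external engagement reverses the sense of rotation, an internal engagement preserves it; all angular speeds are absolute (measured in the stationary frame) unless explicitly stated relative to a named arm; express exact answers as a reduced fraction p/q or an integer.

-337792/470611

5-mesh fixed-axis compound train (all bearings frame-fixed)
mesh 1 [58T→15T]: |ω|/ω_in = 1×58/15 = 58/15, sense flips to −
mesh 2 [15T→93T]: |ω|/ω_in = (58/15)×15/93 = 58/93, sense flips to +
mesh 3 [91T→85T]: |ω|/ω_in = (58/93)×91/85 = 5278/7905, sense flips to −
mesh 4 [72T→47T]: |ω|/ω_in = (5278/7905)×72/47 = 126672/123845, sense flips to +
mesh 5 [40T→57T]: |ω|/ω_in = (126672/123845)×40/57 = 337792/470611, sense flips to −
signed output speed (× input speed) = -337792/470611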